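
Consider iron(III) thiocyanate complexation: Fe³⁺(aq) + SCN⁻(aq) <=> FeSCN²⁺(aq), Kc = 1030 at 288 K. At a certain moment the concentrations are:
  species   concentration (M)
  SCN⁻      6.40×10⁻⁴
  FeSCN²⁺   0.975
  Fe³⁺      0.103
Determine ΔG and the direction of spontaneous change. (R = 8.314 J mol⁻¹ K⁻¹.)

Qc = [FeSCN²⁺] / ([Fe³⁺]·[SCN⁻]) = (0.975) / ((0.103)·(6.40×10⁻⁴)) = 14800
ΔG = RT ln(Qc/Kc) = (8.314 J mol⁻¹ K⁻¹)(288 K) × ln(14800/1030)
   = (2.394 kJ/mol)(2.665) = 6.38 kJ/mol
ΔG > 0, so the forward reaction is non-spontaneous (proceeds in reverse).

ΔG = 6.38 kJ/mol; the forward reaction is non-spontaneous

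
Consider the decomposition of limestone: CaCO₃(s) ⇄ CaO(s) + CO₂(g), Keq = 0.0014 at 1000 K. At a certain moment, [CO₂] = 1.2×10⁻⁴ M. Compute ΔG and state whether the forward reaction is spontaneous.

ΔG = -20.4 kJ/mol; the forward reaction is spontaneous

(CaCO₃, CaO are pure solids — omitted from Q.)
Q = [CO₂] = 1.20×10⁻⁴
ΔG = RT ln(Q/Keq) = (8.314 J mol⁻¹ K⁻¹)(1000 K) × ln(1.20×10⁻⁴/0.0014)
   = (8.314 kJ/mol)(-2.457) = -20.4 kJ/mol
ΔG < 0, so the forward reaction is spontaneous (proceeds forward).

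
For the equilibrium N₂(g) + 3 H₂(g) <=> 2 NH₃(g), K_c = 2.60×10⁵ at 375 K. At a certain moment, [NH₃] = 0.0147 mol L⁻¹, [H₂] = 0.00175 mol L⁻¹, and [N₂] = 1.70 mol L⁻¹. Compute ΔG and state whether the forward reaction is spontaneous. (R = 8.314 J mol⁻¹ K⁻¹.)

Q_c = [NH₃]² / ([N₂]·[H₂]³) = (0.0147)² / ((1.70)·(0.00175)³) = 23700
ΔG = RT ln(Q_c/K_c) = (8.314 J mol⁻¹ K⁻¹)(375 K) × ln(23700/2.60×10⁵)
   = (3.118 kJ/mol)(-2.395) = -7.47 kJ/mol
ΔG < 0, so the forward reaction is spontaneous (proceeds forward).

ΔG = -7.47 kJ/mol; the forward reaction is spontaneous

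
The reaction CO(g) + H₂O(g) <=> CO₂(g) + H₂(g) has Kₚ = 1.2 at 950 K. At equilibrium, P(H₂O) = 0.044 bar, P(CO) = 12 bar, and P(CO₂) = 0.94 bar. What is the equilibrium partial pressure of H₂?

At equilibrium, Kₚ = P(CO₂)·P(H₂) / (P(CO)·P(H₂O)) = 1.2.
(0.94)·(P(H₂)) / ((12)·(0.044)) = 1.2
P(H₂) = 0.674 = 0.67 bar

P(H₂) = 0.67 bar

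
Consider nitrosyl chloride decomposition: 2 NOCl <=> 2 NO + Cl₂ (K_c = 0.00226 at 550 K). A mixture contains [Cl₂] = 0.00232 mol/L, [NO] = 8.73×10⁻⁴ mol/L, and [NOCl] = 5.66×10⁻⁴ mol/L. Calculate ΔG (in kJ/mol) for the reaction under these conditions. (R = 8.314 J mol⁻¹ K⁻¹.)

ΔG = 4.08 kJ/mol

Q_c = [NO]²·[Cl₂] / [NOCl]² = (8.73×10⁻⁴)²·(0.00232) / (5.66×10⁻⁴)² = 0.00552
ΔG = RT ln(Q_c/K_c) = (8.314 J mol⁻¹ K⁻¹)(550 K) × ln(0.00552/0.00226)
   = (4.573 kJ/mol)(0.8930) = 4.08 kJ/mol
ΔG > 0, so the forward reaction is non-spontaneous (proceeds in reverse).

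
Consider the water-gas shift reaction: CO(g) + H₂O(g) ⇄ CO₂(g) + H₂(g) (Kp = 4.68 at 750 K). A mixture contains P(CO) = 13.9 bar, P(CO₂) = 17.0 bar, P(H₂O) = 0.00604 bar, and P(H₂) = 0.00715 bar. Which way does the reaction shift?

Qp = P(CO₂)·P(H₂) / (P(CO)·P(H₂O)) = (17.0)·(0.00715) / ((13.9)·(0.00604)) = 1.45
Qp = 1.45 < Kp = 4.68, so the forward reaction proceeds.

forward (toward products)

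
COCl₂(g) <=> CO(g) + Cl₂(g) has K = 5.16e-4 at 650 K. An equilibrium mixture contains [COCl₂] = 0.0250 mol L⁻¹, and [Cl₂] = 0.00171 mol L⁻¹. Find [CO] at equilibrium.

At equilibrium, K = [CO]·[Cl₂] / [COCl₂] = 5.16e-4.
([CO])·(0.00171) / (0.0250) = 5.16e-4
[CO] = 0.00754 mol L⁻¹

[CO] = 0.00754 mol L⁻¹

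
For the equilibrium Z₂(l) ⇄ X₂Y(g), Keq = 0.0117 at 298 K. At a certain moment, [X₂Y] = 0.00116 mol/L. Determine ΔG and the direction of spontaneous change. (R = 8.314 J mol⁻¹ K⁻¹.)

ΔG = -5.73 kJ/mol; the forward reaction is spontaneous

(Z₂ is a pure liquid — omitted from Q.)
Q = [X₂Y] = 0.00116
ΔG = RT ln(Q/Keq) = (8.314 J mol⁻¹ K⁻¹)(298 K) × ln(0.00116/0.0117)
   = (2.478 kJ/mol)(-2.311) = -5.73 kJ/mol
ΔG < 0, so the forward reaction is spontaneous (proceeds forward).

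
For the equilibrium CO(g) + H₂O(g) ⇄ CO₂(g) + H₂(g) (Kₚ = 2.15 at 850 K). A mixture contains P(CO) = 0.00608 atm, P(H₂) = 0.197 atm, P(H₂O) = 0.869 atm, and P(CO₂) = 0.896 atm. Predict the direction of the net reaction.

to the left

Qₚ = P(CO₂)·P(H₂) / (P(CO)·P(H₂O)) = (0.896)·(0.197) / ((0.00608)·(0.869)) = 33.4
Qₚ = 33.4 > Kₚ = 2.15, so the reverse reaction proceeds.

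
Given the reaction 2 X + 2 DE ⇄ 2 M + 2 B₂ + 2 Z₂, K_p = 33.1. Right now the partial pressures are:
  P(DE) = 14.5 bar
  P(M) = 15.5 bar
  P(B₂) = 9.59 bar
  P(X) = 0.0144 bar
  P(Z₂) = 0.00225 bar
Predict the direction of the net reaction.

Q_p = P(M)²·P(B₂)²·P(Z₂)² / (P(X)²·P(DE)²) = (15.5)²·(9.59)²·(0.00225)² / ((0.0144)²·(14.5)²) = 2.57
Q_p = 2.57 < K_p = 33.1, so the forward reaction proceeds.

in the forward direction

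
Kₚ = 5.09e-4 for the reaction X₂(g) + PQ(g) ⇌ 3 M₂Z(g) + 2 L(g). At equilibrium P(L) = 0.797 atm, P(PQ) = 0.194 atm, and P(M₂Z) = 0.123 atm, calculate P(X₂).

At equilibrium, Kₚ = P(M₂Z)³·P(L)² / (P(X₂)·P(PQ)) = 5.09e-4.
(0.123)³·(0.797)² / ((P(X₂))·(0.194)) = 5.09e-4
P(X₂) = 12.0 atm

P(X₂) = 12.0 atm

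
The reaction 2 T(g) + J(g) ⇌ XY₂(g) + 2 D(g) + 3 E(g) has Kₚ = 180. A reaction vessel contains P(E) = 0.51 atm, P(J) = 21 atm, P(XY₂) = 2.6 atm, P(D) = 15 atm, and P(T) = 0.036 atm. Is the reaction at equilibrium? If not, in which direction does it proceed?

Qₚ = P(XY₂)·P(D)²·P(E)³ / (P(T)²·P(J)) = (2.6)·(15)²·(0.51)³ / ((0.036)²·(21)) = 2900
Qₚ = 2900 > Kₚ = 180, so the reverse reaction proceeds.

reverse (toward reactants)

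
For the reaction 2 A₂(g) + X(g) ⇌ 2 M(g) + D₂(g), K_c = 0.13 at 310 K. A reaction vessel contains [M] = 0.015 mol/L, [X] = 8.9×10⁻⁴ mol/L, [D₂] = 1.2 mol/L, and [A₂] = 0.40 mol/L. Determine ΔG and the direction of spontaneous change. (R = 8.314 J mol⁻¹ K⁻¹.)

Q_c = [M]²·[D₂] / ([A₂]²·[X]) = (0.015)²·(1.2) / ((0.40)²·(8.9×10⁻⁴)) = 1.90
ΔG = RT ln(Q_c/K_c) = (8.314 J mol⁻¹ K⁻¹)(310 K) × ln(1.90/0.13)
   = (2.577 kJ/mol)(2.682) = 6.91 kJ/mol
ΔG > 0, so the forward reaction is non-spontaneous (proceeds in reverse).

ΔG = 6.91 kJ/mol; the forward reaction is non-spontaneous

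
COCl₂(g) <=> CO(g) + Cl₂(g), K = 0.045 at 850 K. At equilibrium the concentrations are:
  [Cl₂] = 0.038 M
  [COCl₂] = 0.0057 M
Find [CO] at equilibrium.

At equilibrium, K = [CO]·[Cl₂] / [COCl₂] = 0.045.
([CO])·(0.038) / (0.0057) = 0.045
[CO] = 0.00675 = 0.0068 M

[CO] = 0.0068 M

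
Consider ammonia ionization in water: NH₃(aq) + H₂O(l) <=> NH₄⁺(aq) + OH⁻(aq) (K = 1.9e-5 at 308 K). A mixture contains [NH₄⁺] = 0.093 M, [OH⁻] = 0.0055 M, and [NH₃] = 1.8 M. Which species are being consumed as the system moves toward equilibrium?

NH₄⁺, OH⁻ (products)

(H₂O is a pure liquid — omitted from Q.)
Q = [NH₄⁺]·[OH⁻] / [NH₃] = (0.093)·(0.0055) / (1.8) = 2.8e-4
Q = 2.8e-4 > K = 1.9e-5: net reverse reaction.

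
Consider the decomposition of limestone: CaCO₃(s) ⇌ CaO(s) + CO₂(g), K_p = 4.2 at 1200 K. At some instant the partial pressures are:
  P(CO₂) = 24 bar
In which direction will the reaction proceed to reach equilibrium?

toward reactants

(CaCO₃, CaO are pure solids — omitted from Q_p.)
Q_p = P(CO₂) = 24
Q_p = 24 > K_p = 4.2, so the reverse reaction proceeds.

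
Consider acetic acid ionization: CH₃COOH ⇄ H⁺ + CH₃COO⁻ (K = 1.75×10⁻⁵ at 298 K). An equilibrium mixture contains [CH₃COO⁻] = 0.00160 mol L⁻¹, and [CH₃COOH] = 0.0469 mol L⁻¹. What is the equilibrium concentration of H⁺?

At equilibrium, K = [H⁺]·[CH₃COO⁻] / [CH₃COOH] = 1.75×10⁻⁵.
([H⁺])·(0.00160) / (0.0469) = 1.75×10⁻⁵
[H⁺] = 5.13×10⁻⁴ mol L⁻¹

[H⁺] = 5.13×10⁻⁴ mol L⁻¹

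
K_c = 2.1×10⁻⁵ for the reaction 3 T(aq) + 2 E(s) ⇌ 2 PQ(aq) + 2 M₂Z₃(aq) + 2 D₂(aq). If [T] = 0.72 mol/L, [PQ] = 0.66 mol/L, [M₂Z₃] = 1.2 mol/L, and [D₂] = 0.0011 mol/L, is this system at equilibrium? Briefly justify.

no; Q < K, reaction proceeds forward

(E is a pure solid — omitted from Q_c.)
Q_c = [PQ]²·[M₂Z₃]²·[D₂]² / [T]³ = (0.66)²·(1.2)²·(0.0011)² / (0.72)³ = 2.0×10⁻⁶
Q_c = 2.0×10⁻⁶ < K_c = 2.1×10⁻⁵: net forward reaction.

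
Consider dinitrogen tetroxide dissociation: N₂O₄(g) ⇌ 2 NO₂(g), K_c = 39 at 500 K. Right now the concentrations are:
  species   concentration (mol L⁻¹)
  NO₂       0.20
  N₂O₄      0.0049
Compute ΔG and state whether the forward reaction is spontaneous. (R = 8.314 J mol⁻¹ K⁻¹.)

ΔG = -6.50 kJ/mol; the forward reaction is spontaneous

Q_c = [NO₂]² / [N₂O₄] = (0.20)² / (0.0049) = 8.16
ΔG = RT ln(Q_c/K_c) = (8.314 J mol⁻¹ K⁻¹)(500 K) × ln(8.16/39)
   = (4.157 kJ/mol)(-1.564) = -6.50 kJ/mol
ΔG < 0, so the forward reaction is spontaneous (proceeds forward).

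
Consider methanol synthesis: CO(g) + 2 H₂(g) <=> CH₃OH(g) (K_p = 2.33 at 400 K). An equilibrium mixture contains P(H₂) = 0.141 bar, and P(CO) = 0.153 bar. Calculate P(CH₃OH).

P(CH₃OH) = 0.00709 bar

At equilibrium, K_p = P(CH₃OH) / (P(CO)·P(H₂)²) = 2.33.
(P(CH₃OH)) / ((0.153)·(0.141)²) = 2.33
P(CH₃OH) = 0.00709 bar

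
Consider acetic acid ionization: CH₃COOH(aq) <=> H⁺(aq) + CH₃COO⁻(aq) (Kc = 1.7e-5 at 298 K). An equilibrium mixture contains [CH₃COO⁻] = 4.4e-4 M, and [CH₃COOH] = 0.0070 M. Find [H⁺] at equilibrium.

At equilibrium, Kc = [H⁺]·[CH₃COO⁻] / [CH₃COOH] = 1.7e-5.
([H⁺])·(4.4e-4) / (0.0070) = 1.7e-5
[H⁺] = 2.70e-4 = 2.7e-4 M

[H⁺] = 2.7e-4 M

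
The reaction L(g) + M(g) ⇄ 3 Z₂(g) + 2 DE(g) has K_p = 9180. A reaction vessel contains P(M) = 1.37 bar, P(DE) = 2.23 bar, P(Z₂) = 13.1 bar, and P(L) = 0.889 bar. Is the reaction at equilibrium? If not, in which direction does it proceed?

Q_p = P(Z₂)³·P(DE)² / (P(L)·P(M)) = (13.1)³·(2.23)² / ((0.889)·(1.37)) = 9180
Q_p = 9180 = K_p, so the system is already at equilibrium.

at equilibrium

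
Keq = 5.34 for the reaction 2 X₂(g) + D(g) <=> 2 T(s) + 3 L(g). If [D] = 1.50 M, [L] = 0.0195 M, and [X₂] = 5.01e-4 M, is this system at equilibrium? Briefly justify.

(T is a pure solid — omitted from Q.)
Q = [L]³ / ([X₂]²·[D]) = (0.0195)³ / ((5.01e-4)²·(1.50)) = 19.7
Q = 19.7 > Keq = 5.34: net reverse reaction.

no; Q > K, reaction proceeds in reverse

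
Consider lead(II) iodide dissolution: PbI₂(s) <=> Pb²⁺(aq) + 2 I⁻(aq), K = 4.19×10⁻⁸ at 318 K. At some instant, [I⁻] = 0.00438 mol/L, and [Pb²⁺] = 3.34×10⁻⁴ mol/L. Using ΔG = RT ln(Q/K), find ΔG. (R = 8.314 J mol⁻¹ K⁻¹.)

ΔG = -4.96 kJ/mol

(PbI₂ is a pure solid — omitted from Q.)
Q = [Pb²⁺]·[I⁻]² = (3.34×10⁻⁴)·(0.00438)² = 6.41×10⁻⁹
ΔG = RT ln(Q/K) = (8.314 J mol⁻¹ K⁻¹)(318 K) × ln(6.41×10⁻⁹/4.19×10⁻⁸)
   = (2.644 kJ/mol)(-1.877) = -4.96 kJ/mol
ΔG < 0, so the forward reaction is spontaneous (proceeds forward).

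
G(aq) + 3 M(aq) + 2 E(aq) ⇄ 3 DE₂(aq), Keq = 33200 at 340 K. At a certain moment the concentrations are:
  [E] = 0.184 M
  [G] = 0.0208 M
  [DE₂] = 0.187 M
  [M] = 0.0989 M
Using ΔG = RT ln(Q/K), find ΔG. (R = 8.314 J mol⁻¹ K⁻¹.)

ΔG = -3.51 kJ/mol

Q = [DE₂]³ / ([G]·[M]³·[E]²) = (0.187)³ / ((0.0208)·(0.0989)³·(0.184)²) = 9600
ΔG = RT ln(Q/Keq) = (8.314 J mol⁻¹ K⁻¹)(340 K) × ln(9600/33200)
   = (2.827 kJ/mol)(-1.241) = -3.51 kJ/mol
ΔG < 0, so the forward reaction is spontaneous (proceeds forward).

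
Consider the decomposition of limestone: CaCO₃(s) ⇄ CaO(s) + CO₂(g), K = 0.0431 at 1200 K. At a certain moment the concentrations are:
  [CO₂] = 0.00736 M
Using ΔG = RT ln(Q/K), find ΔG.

(CaCO₃, CaO are pure solids — omitted from Q.)
Q = [CO₂] = 0.00736
ΔG = RT ln(Q/K) = (8.314 J mol⁻¹ K⁻¹)(1200 K) × ln(0.00736/0.0431)
   = (9.977 kJ/mol)(-1.767) = -17.6 kJ/mol
ΔG < 0, so the forward reaction is spontaneous (proceeds forward).

ΔG = -17.6 kJ/mol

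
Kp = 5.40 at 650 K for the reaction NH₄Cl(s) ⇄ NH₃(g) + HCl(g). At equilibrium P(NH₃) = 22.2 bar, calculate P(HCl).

P(HCl) = 0.243 bar

(NH₄Cl is a pure solid — omitted from Kp.)
At equilibrium, Kp = P(NH₃)·P(HCl) = 5.40.
(22.2)·(P(HCl)) = 5.40
P(HCl) = 0.243 bar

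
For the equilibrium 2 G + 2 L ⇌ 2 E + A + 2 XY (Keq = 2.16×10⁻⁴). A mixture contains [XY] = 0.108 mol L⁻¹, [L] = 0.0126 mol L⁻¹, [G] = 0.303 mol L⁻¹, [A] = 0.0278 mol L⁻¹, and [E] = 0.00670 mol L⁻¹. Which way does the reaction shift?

Q = [E]²·[A]·[XY]² / ([G]²·[L]²) = (0.00670)²·(0.0278)·(0.108)² / ((0.303)²·(0.0126)²) = 9.99×10⁻⁴
Q = 9.99×10⁻⁴ > Keq = 2.16×10⁻⁴, so the reverse reaction proceeds.

reverse (toward reactants)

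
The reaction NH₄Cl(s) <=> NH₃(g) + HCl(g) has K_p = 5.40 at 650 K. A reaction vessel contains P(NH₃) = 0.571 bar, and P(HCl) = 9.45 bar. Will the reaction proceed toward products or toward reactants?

(NH₄Cl is a pure solid — omitted from Q_p.)
Q_p = P(NH₃)·P(HCl) = (0.571)·(9.45) = 5.40
Q_p = 5.40 = K_p, so the system is already at equilibrium.

at equilibrium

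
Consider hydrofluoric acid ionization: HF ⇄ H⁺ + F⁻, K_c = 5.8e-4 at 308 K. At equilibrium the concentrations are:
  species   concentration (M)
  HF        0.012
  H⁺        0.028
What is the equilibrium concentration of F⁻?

At equilibrium, K_c = [H⁺]·[F⁻] / [HF] = 5.8e-4.
(0.028)·([F⁻]) / (0.012) = 5.8e-4
[F⁻] = 2.49e-4 = 2.5e-4 M

[F⁻] = 2.5e-4 M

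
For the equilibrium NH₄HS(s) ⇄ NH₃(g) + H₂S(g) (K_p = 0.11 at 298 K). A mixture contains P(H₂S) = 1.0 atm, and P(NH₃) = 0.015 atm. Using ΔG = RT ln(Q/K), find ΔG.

(NH₄HS is a pure solid — omitted from Q_p.)
Q_p = P(NH₃)·P(H₂S) = (0.015)·(1.0) = 0.0150
ΔG = RT ln(Q_p/K_p) = (8.314 J mol⁻¹ K⁻¹)(298 K) × ln(0.0150/0.11)
   = (2.478 kJ/mol)(-1.992) = -4.94 kJ/mol
ΔG < 0, so the forward reaction is spontaneous (proceeds forward).

ΔG = -4.94 kJ/mol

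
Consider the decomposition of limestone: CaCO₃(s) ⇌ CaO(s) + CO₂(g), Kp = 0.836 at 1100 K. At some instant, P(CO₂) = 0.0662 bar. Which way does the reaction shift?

(CaCO₃, CaO are pure solids — omitted from Qp.)
Qp = P(CO₂) = 0.0662
Qp = 0.0662 < Kp = 0.836, so the forward reaction proceeds.

to the right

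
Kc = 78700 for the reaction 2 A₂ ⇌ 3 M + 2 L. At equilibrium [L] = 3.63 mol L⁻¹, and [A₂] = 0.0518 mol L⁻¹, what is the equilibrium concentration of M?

[M] = 2.52 mol L⁻¹

At equilibrium, Kc = [M]³·[L]² / [A₂]² = 78700.
([M])³·(3.63)² / (0.0518)² = 78700
[M]³ = 16.0 ⇒ [M] = 2.52 mol L⁻¹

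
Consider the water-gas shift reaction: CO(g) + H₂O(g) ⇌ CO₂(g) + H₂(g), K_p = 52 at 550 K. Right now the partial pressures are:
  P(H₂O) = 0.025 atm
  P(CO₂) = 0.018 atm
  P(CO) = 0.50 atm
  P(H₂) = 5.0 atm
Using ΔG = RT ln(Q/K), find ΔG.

Q_p = P(CO₂)·P(H₂) / (P(CO)·P(H₂O)) = (0.018)·(5.0) / ((0.50)·(0.025)) = 7.20
ΔG = RT ln(Q_p/K_p) = (8.314 J mol⁻¹ K⁻¹)(550 K) × ln(7.20/52)
   = (4.573 kJ/mol)(-1.977) = -9.04 kJ/mol
ΔG < 0, so the forward reaction is spontaneous (proceeds forward).

ΔG = -9.04 kJ/mol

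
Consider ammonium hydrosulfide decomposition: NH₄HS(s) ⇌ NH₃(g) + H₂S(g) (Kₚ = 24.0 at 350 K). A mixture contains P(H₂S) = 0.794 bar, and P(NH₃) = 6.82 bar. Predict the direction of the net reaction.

(NH₄HS is a pure solid — omitted from Qₚ.)
Qₚ = P(NH₃)·P(H₂S) = (6.82)·(0.794) = 5.42
Qₚ = 5.42 < Kₚ = 24.0, so the forward reaction proceeds.

forward (toward products)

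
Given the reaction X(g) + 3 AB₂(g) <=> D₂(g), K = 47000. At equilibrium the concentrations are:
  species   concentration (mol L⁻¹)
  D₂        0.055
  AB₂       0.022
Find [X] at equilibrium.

[X] = 0.11 mol L⁻¹

At equilibrium, K = [D₂] / ([X]·[AB₂]³) = 47000.
(0.055) / (([X])·(0.022)³) = 47000
[X] = 0.110 = 0.11 mol L⁻¹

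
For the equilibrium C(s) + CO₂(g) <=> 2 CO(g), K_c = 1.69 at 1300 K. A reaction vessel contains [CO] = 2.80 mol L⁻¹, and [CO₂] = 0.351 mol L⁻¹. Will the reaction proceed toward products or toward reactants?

reverse (toward reactants)

(C is a pure solid — omitted from Q_c.)
Q_c = [CO]² / [CO₂] = (2.80)² / (0.351) = 22.3
Q_c = 22.3 > K_c = 1.69, so the reverse reaction proceeds.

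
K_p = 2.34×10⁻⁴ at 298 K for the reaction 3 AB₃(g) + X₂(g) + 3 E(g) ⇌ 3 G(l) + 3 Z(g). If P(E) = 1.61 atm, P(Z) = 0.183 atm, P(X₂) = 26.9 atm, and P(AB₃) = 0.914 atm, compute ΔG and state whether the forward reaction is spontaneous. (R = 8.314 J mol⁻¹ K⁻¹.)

ΔG = -2.94 kJ/mol; the forward reaction is spontaneous

(G is a pure liquid — omitted from Q_p.)
Q_p = P(Z)³ / (P(AB₃)³·P(X₂)·P(E)³) = (0.183)³ / ((0.914)³·(26.9)·(1.61)³) = 7.15×10⁻⁵
ΔG = RT ln(Q_p/K_p) = (8.314 J mol⁻¹ K⁻¹)(298 K) × ln(7.15×10⁻⁵/2.34×10⁻⁴)
   = (2.478 kJ/mol)(-1.186) = -2.94 kJ/mol
ΔG < 0, so the forward reaction is spontaneous (proceeds forward).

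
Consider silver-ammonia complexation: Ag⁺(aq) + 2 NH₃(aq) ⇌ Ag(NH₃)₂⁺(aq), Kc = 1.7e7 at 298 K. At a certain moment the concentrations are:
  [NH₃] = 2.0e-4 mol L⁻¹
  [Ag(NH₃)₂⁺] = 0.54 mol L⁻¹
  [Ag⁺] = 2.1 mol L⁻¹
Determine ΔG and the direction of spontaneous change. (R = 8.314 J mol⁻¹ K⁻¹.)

ΔG = -2.41 kJ/mol; the forward reaction is spontaneous

Qc = [Ag(NH₃)₂⁺] / ([Ag⁺]·[NH₃]²) = (0.54) / ((2.1)·(2.0e-4)²) = 6.43e6
ΔG = RT ln(Qc/Kc) = (8.314 J mol⁻¹ K⁻¹)(298 K) × ln(6.43e6/1.7e7)
   = (2.478 kJ/mol)(-0.9722) = -2.41 kJ/mol
ΔG < 0, so the forward reaction is spontaneous (proceeds forward).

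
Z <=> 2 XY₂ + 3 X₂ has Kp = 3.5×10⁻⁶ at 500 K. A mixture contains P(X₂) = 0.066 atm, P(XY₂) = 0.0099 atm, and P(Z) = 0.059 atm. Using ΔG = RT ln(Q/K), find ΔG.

Qp = P(XY₂)²·P(X₂)³ / P(Z) = (0.0099)²·(0.066)³ / (0.059) = 4.78×10⁻⁷
ΔG = RT ln(Qp/Kp) = (8.314 J mol⁻¹ K⁻¹)(500 K) × ln(4.78×10⁻⁷/3.5×10⁻⁶)
   = (4.157 kJ/mol)(-1.991) = -8.28 kJ/mol
ΔG < 0, so the forward reaction is spontaneous (proceeds forward).

ΔG = -8.28 kJ/mol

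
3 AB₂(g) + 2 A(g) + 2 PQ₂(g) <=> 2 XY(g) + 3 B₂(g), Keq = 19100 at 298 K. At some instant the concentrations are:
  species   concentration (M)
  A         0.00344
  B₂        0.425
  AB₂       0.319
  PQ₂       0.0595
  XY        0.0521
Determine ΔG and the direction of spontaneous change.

Q = [XY]²·[B₂]³ / ([AB₂]³·[A]²·[PQ₂]²) = (0.0521)²·(0.425)³ / ((0.319)³·(0.00344)²·(0.0595)²) = 1.53×10⁵
ΔG = RT ln(Q/Keq) = (8.314 J mol⁻¹ K⁻¹)(298 K) × ln(1.53×10⁵/19100)
   = (2.478 kJ/mol)(2.081) = 5.16 kJ/mol
ΔG > 0, so the forward reaction is non-spontaneous (proceeds in reverse).

ΔG = 5.16 kJ/mol; the forward reaction is non-spontaneous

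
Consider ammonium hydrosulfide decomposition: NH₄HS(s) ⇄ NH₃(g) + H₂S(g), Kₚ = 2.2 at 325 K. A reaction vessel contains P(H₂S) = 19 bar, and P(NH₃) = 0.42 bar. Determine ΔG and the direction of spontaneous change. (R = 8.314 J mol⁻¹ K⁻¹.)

ΔG = 3.48 kJ/mol; the forward reaction is non-spontaneous

(NH₄HS is a pure solid — omitted from Qₚ.)
Qₚ = P(NH₃)·P(H₂S) = (0.42)·(19) = 7.98
ΔG = RT ln(Qₚ/Kₚ) = (8.314 J mol⁻¹ K⁻¹)(325 K) × ln(7.98/2.2)
   = (2.702 kJ/mol)(1.288) = 3.48 kJ/mol
ΔG > 0, so the forward reaction is non-spontaneous (proceeds in reverse).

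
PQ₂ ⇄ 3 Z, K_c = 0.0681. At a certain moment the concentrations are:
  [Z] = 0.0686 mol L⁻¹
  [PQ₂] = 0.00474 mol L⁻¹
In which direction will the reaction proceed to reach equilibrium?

Q_c = [Z]³ / [PQ₂] = (0.0686)³ / (0.00474) = 0.0681
Q_c = 0.0681 = K_c, so the system is already at equilibrium.

at equilibrium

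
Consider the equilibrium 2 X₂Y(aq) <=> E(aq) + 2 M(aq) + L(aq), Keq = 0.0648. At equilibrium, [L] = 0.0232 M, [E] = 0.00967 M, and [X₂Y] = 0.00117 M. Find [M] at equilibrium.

At equilibrium, Keq = [E]·[M]²·[L] / [X₂Y]² = 0.0648.
(0.00967)·([M])²·(0.0232) / (0.00117)² = 0.0648
[M]² = 3.95×10⁻⁴ ⇒ [M] = 0.0199 M

[M] = 0.0199 M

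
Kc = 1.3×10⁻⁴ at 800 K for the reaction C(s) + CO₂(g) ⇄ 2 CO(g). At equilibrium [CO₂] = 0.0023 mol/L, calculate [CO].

(C is a pure solid — omitted from Kc.)
At equilibrium, Kc = [CO]² / [CO₂] = 1.3×10⁻⁴.
([CO])² / (0.0023) = 1.3×10⁻⁴
[CO]² = 2.99×10⁻⁷ ⇒ [CO] = 5.5×10⁻⁴ mol/L

[CO] = 5.5×10⁻⁴ mol/L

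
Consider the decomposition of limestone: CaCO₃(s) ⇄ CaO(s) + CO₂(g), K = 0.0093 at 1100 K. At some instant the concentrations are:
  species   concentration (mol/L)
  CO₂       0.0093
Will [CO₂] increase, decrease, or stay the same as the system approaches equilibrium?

stay the same

(CaCO₃, CaO are pure solids — omitted from Q.)
Q = [CO₂] = 0.0093
Q = 0.0093 = K; the system is at equilibrium.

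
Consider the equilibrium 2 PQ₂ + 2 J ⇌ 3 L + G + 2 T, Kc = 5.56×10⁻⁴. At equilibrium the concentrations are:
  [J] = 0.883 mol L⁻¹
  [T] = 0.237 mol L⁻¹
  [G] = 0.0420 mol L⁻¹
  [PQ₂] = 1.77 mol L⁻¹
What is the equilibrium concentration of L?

At equilibrium, Kc = [L]³·[G]·[T]² / ([PQ₂]²·[J]²) = 5.56×10⁻⁴.
([L])³·(0.0420)·(0.237)² / ((1.77)²·(0.883)²) = 5.56×10⁻⁴
[L]³ = 0.576 ⇒ [L] = 0.832 mol L⁻¹

[L] = 0.832 mol L⁻¹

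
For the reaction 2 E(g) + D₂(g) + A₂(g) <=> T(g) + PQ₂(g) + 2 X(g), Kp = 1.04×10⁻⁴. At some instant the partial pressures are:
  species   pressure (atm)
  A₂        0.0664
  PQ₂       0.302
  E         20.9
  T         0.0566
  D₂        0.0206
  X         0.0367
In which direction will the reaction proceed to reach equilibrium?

Qp = P(T)·P(PQ₂)·P(X)² / (P(E)²·P(D₂)·P(A₂)) = (0.0566)·(0.302)·(0.0367)² / ((20.9)²·(0.0206)·(0.0664)) = 3.85×10⁻⁵
Qp = 3.85×10⁻⁵ < Kp = 1.04×10⁻⁴, so the forward reaction proceeds.

in the forward direction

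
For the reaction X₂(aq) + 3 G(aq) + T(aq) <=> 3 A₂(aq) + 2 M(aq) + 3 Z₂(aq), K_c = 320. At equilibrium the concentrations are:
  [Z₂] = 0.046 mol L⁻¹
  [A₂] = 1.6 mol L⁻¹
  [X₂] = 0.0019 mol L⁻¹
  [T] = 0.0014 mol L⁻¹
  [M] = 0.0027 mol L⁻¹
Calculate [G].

At equilibrium, K_c = [A₂]³·[M]²·[Z₂]³ / ([X₂]·[G]³·[T]) = 320.
(1.6)³·(0.0027)²·(0.046)³ / ((0.0019)·([G])³·(0.0014)) = 320
[G]³ = 3.41×10⁻⁶ ⇒ [G] = 0.015 mol L⁻¹

[G] = 0.015 mol L⁻¹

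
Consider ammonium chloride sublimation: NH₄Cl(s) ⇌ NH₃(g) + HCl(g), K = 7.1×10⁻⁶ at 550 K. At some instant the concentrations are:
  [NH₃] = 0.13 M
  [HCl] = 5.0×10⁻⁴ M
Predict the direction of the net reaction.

(NH₄Cl is a pure solid — omitted from Q.)
Q = [NH₃]·[HCl] = (0.13)·(5.0×10⁻⁴) = 6.5×10⁻⁵
Q = 6.5×10⁻⁵ > K = 7.1×10⁻⁶, so the reverse reaction proceeds.

to the left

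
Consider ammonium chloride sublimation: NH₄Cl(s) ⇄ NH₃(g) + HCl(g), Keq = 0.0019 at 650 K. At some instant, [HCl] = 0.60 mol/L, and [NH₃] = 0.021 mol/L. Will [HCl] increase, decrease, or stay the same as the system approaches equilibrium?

decrease

(NH₄Cl is a pure solid — omitted from Q.)
Q = [NH₃]·[HCl] = (0.021)·(0.60) = 0.013
Q = 0.013 > Keq = 0.0019: net reverse reaction.
HCl is a product, so it decreases.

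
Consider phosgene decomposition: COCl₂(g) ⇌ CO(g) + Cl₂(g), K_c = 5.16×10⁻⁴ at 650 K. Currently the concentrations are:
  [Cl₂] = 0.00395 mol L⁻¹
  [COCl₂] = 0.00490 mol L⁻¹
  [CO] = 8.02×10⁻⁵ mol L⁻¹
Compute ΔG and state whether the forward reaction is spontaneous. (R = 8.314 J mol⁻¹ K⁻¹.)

ΔG = -11.2 kJ/mol; the forward reaction is spontaneous

Q_c = [CO]·[Cl₂] / [COCl₂] = (8.02×10⁻⁵)·(0.00395) / (0.00490) = 6.47×10⁻⁵
ΔG = RT ln(Q_c/K_c) = (8.314 J mol⁻¹ K⁻¹)(650 K) × ln(6.47×10⁻⁵/5.16×10⁻⁴)
   = (5.404 kJ/mol)(-2.076) = -11.2 kJ/mol
ΔG < 0, so the forward reaction is spontaneous (proceeds forward).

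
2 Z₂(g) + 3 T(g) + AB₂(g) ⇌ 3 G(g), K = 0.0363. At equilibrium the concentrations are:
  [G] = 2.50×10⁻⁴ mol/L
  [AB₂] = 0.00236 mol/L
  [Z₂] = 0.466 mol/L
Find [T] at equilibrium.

At equilibrium, K = [G]³ / ([Z₂]²·[T]³·[AB₂]) = 0.0363.
(2.50×10⁻⁴)³ / ((0.466)²·([T])³·(0.00236)) = 0.0363
[T]³ = 8.40×10⁻⁷ ⇒ [T] = 0.00944 mol/L

[T] = 0.00944 mol/L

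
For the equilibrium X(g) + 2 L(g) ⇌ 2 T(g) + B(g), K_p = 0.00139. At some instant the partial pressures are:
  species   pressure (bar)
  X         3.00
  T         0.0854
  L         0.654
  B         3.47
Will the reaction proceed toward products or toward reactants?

Q_p = P(T)²·P(B) / (P(X)·P(L)²) = (0.0854)²·(3.47) / ((3.00)·(0.654)²) = 0.0197
Q_p = 0.0197 > K_p = 0.00139, so the reverse reaction proceeds.

toward reactants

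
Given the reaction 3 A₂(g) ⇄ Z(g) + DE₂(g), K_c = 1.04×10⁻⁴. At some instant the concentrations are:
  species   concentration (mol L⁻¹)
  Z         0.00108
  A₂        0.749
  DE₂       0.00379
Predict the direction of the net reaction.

forward (toward products)

Q_c = [Z]·[DE₂] / [A₂]³ = (0.00108)·(0.00379) / (0.749)³ = 9.74×10⁻⁶
Q_c = 9.74×10⁻⁶ < K_c = 1.04×10⁻⁴, so the forward reaction proceeds.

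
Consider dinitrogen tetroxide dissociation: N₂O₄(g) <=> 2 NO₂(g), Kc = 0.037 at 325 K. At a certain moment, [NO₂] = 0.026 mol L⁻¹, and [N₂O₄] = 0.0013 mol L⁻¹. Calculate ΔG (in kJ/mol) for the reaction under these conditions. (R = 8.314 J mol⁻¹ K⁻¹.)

Qc = [NO₂]² / [N₂O₄] = (0.026)² / (0.0013) = 0.520
ΔG = RT ln(Qc/Kc) = (8.314 J mol⁻¹ K⁻¹)(325 K) × ln(0.520/0.037)
   = (2.702 kJ/mol)(2.643) = 7.14 kJ/mol
ΔG > 0, so the forward reaction is non-spontaneous (proceeds in reverse).

ΔG = 7.14 kJ/mol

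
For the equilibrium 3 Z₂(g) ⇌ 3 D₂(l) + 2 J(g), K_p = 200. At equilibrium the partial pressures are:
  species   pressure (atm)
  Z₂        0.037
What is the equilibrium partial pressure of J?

(D₂ is a pure liquid — omitted from K_p.)
At equilibrium, K_p = P(J)² / P(Z₂)³ = 200.
(P(J))² / (0.037)³ = 200
P(J)² = 0.0101 ⇒ P(J) = 0.10 atm

P(J) = 0.10 atm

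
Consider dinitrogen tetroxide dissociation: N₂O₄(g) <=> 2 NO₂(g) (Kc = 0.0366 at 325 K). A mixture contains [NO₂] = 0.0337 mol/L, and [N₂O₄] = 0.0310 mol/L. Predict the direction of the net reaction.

Qc = [NO₂]² / [N₂O₄] = (0.0337)² / (0.0310) = 0.0366
Qc = 0.0366 = Kc, so the system is already at equilibrium.

at equilibrium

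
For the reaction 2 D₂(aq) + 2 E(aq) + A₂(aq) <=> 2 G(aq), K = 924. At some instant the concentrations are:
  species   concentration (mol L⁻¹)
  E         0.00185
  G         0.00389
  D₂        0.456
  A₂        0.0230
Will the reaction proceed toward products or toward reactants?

Q = [G]² / ([D₂]²·[E]²·[A₂]) = (0.00389)² / ((0.456)²·(0.00185)²·(0.0230)) = 924
Q = 924 = K, so the system is already at equilibrium.

no net change (already at equilibrium)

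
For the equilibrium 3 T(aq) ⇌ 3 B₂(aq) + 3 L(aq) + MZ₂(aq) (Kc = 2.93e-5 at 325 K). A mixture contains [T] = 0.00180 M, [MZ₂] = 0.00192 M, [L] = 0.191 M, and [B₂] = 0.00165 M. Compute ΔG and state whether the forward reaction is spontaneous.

ΔG = -2.82 kJ/mol; the forward reaction is spontaneous

Qc = [B₂]³·[L]³·[MZ₂] / [T]³ = (0.00165)³·(0.191)³·(0.00192) / (0.00180)³ = 1.03e-5
ΔG = RT ln(Qc/Kc) = (8.314 J mol⁻¹ K⁻¹)(325 K) × ln(1.03e-5/2.93e-5)
   = (2.702 kJ/mol)(-1.045) = -2.82 kJ/mol
ΔG < 0, so the forward reaction is spontaneous (proceeds forward).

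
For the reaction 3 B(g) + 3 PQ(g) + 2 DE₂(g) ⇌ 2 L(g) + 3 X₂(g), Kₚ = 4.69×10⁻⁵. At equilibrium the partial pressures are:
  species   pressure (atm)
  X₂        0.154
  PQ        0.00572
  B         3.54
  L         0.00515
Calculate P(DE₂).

P(DE₂) = 15.8 atm

At equilibrium, Kₚ = P(L)²·P(X₂)³ / (P(B)³·P(PQ)³·P(DE₂)²) = 4.69×10⁻⁵.
(0.00515)²·(0.154)³ / ((3.54)³·(0.00572)³·(P(DE₂))²) = 4.69×10⁻⁵
P(DE₂)² = 249 ⇒ P(DE₂) = 15.8 atm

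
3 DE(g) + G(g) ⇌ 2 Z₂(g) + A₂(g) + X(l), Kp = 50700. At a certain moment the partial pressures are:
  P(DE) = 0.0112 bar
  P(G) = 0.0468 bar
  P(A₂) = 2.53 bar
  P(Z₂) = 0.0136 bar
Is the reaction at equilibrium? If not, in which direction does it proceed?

forward (toward products)

(X is a pure liquid — omitted from Qp.)
Qp = P(Z₂)²·P(A₂) / (P(DE)³·P(G)) = (0.0136)²·(2.53) / ((0.0112)³·(0.0468)) = 7120
Qp = 7120 < Kp = 50700, so the forward reaction proceeds.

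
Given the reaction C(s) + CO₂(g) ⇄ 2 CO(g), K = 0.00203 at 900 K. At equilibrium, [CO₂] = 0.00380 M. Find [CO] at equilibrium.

(C is a pure solid — omitted from K.)
At equilibrium, K = [CO]² / [CO₂] = 0.00203.
([CO])² / (0.00380) = 0.00203
[CO]² = 7.71×10⁻⁶ ⇒ [CO] = 0.00278 M

[CO] = 0.00278 M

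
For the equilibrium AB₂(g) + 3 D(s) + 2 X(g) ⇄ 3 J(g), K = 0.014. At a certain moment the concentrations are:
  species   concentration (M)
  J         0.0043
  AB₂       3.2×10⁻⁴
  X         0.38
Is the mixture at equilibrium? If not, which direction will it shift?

(D is a pure solid — omitted from Q.)
Q = [J]³ / ([AB₂]·[X]²) = (0.0043)³ / ((3.2×10⁻⁴)·(0.38)²) = 0.0017
Q = 0.0017 < K = 0.014: net forward reaction.

no; Q < K, reaction proceeds forward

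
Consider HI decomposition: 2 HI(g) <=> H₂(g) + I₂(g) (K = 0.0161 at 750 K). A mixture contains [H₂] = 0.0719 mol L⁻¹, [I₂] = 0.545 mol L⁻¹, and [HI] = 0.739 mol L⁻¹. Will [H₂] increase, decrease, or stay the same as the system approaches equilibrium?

decrease

Q = [H₂]·[I₂] / [HI]² = (0.0719)·(0.545) / (0.739)² = 0.0718
Q = 0.0718 > K = 0.0161: net reverse reaction.
H₂ is a product, so it decreases.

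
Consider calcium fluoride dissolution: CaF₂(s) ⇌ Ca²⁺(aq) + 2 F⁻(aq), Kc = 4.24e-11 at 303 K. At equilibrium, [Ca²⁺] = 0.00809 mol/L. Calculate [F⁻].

[F⁻] = 7.24e-5 mol/L

(CaF₂ is a pure solid — omitted from Kc.)
At equilibrium, Kc = [Ca²⁺]·[F⁻]² = 4.24e-11.
(0.00809)·([F⁻])² = 4.24e-11
[F⁻]² = 5.24e-9 ⇒ [F⁻] = 7.24e-5 mol/L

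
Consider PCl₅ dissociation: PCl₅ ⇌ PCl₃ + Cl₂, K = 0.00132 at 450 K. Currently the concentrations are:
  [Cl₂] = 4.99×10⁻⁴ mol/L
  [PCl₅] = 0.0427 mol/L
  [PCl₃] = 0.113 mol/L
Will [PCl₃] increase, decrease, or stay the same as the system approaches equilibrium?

stay the same

Q = [PCl₃]·[Cl₂] / [PCl₅] = (0.113)·(4.99×10⁻⁴) / (0.0427) = 0.00132
Q = 0.00132 = K; the system is at equilibrium.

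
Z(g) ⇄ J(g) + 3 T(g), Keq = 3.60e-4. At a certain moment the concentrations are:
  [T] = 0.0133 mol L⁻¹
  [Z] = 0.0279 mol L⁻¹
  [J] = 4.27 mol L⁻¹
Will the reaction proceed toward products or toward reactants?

neither direction; the system is at equilibrium

Q = [J]·[T]³ / [Z] = (4.27)·(0.0133)³ / (0.0279) = 3.60e-4
Q = 3.60e-4 = Keq, so the system is already at equilibrium.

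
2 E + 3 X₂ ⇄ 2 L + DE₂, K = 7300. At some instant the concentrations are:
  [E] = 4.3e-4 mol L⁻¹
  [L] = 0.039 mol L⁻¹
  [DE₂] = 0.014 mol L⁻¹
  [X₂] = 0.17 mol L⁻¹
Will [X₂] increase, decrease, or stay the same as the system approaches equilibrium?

increase

Q = [L]²·[DE₂] / ([E]²·[X₂]³) = (0.039)²·(0.014) / ((4.3e-4)²·(0.17)³) = 23000
Q = 23000 > K = 7300: net reverse reaction.
X₂ is a reactant, so it increases.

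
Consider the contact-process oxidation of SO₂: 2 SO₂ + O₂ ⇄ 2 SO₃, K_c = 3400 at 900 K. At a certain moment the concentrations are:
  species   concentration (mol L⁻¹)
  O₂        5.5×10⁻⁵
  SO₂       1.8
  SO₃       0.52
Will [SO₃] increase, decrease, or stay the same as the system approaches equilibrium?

increase

Q_c = [SO₃]² / ([SO₂]²·[O₂]) = (0.52)² / ((1.8)²·(5.5×10⁻⁵)) = 1500
Q_c = 1500 < K_c = 3400: net forward reaction.
SO₃ is a product, so it increases.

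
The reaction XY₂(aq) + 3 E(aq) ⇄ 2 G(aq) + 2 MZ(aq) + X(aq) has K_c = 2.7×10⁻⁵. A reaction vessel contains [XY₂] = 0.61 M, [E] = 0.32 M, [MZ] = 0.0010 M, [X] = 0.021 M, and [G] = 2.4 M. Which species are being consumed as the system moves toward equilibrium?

XY₂, E (reactants)

Q_c = [G]²·[MZ]²·[X] / ([XY₂]·[E]³) = (2.4)²·(0.0010)²·(0.021) / ((0.61)·(0.32)³) = 6.1×10⁻⁶
Q_c = 6.1×10⁻⁶ < K_c = 2.7×10⁻⁵: net forward reaction.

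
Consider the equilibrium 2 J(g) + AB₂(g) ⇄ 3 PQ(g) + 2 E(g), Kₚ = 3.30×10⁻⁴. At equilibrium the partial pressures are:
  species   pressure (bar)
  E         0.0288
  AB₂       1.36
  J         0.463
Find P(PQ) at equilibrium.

At equilibrium, Kₚ = P(PQ)³·P(E)² / (P(J)²·P(AB₂)) = 3.30×10⁻⁴.
(P(PQ))³·(0.0288)² / ((0.463)²·(1.36)) = 3.30×10⁻⁴
P(PQ)³ = 0.116 ⇒ P(PQ) = 0.488 bar

P(PQ) = 0.488 bar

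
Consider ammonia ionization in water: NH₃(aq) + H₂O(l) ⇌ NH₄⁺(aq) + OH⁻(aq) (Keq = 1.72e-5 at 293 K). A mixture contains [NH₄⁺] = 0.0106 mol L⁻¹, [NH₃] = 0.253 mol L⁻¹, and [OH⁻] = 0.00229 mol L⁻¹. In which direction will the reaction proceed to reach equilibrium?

toward reactants

(H₂O is a pure liquid — omitted from Q.)
Q = [NH₄⁺]·[OH⁻] / [NH₃] = (0.0106)·(0.00229) / (0.253) = 9.59e-5
Q = 9.59e-5 > Keq = 1.72e-5, so the reverse reaction proceeds.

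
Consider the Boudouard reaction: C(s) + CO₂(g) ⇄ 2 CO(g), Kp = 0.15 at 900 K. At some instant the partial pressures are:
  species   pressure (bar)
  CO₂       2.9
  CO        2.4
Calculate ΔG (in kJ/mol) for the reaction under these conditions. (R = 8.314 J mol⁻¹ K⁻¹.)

ΔG = 19.3 kJ/mol

(C is a pure solid — omitted from Qp.)
Qp = P(CO)² / P(CO₂) = (2.4)² / (2.9) = 1.99
ΔG = RT ln(Qp/Kp) = (8.314 J mol⁻¹ K⁻¹)(900 K) × ln(1.99/0.15)
   = (7.483 kJ/mol)(2.585) = 19.3 kJ/mol
ΔG > 0, so the forward reaction is non-spontaneous (proceeds in reverse).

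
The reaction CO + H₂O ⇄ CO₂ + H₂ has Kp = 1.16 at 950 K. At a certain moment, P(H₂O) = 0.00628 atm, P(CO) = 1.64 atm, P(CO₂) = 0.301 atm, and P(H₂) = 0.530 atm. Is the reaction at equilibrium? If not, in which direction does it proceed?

Qp = P(CO₂)·P(H₂) / (P(CO)·P(H₂O)) = (0.301)·(0.530) / ((1.64)·(0.00628)) = 15.5
Qp = 15.5 > Kp = 1.16, so the reverse reaction proceeds.

reverse (toward reactants)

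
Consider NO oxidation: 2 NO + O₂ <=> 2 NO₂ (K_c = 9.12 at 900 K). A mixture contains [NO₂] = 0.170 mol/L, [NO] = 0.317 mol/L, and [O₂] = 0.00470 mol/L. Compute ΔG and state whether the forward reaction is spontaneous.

Q_c = [NO₂]² / ([NO]²·[O₂]) = (0.170)² / ((0.317)²·(0.00470)) = 61.2
ΔG = RT ln(Q_c/K_c) = (8.314 J mol⁻¹ K⁻¹)(900 K) × ln(61.2/9.12)
   = (7.483 kJ/mol)(1.904) = 14.2 kJ/mol
ΔG > 0, so the forward reaction is non-spontaneous (proceeds in reverse).

ΔG = 14.2 kJ/mol; the forward reaction is non-spontaneous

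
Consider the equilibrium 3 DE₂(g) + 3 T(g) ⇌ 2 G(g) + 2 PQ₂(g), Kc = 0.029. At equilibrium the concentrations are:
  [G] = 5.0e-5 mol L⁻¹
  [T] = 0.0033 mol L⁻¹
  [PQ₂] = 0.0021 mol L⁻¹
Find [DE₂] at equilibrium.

At equilibrium, Kc = [G]²·[PQ₂]² / ([DE₂]³·[T]³) = 0.029.
(5.0e-5)²·(0.0021)² / (([DE₂])³·(0.0033)³) = 0.029
[DE₂]³ = 1.06e-5 ⇒ [DE₂] = 0.022 mol L⁻¹

[DE₂] = 0.022 mol L⁻¹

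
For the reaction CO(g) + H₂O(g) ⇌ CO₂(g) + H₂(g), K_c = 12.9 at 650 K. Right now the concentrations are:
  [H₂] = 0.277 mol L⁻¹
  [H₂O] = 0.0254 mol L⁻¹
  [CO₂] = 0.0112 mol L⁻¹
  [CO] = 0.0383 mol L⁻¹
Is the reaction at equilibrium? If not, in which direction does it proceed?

Q_c = [CO₂]·[H₂] / ([CO]·[H₂O]) = (0.0112)·(0.277) / ((0.0383)·(0.0254)) = 3.19
Q_c = 3.19 < K_c = 12.9, so the forward reaction proceeds.

toward products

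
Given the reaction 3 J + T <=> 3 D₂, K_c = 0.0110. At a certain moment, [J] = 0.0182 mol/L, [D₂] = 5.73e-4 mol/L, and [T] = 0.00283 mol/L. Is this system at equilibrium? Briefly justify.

yes, at equilibrium

Q_c = [D₂]³ / ([J]³·[T]) = (5.73e-4)³ / ((0.0182)³·(0.00283)) = 0.0110
Q_c = 0.0110 = K_c; the system is at equilibrium.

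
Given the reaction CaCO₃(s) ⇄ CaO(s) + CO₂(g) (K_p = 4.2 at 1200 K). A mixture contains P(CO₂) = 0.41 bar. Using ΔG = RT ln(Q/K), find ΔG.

ΔG = -23.2 kJ/mol

(CaCO₃, CaO are pure solids — omitted from Q_p.)
Q_p = P(CO₂) = 0.410
ΔG = RT ln(Q_p/K_p) = (8.314 J mol⁻¹ K⁻¹)(1200 K) × ln(0.410/4.2)
   = (9.977 kJ/mol)(-2.327) = -23.2 kJ/mol
ΔG < 0, so the forward reaction is spontaneous (proceeds forward).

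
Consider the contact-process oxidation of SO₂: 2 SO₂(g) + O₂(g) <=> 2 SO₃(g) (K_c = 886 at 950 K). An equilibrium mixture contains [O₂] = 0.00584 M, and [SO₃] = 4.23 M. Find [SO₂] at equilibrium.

At equilibrium, K_c = [SO₃]² / ([SO₂]²·[O₂]) = 886.
(4.23)² / (([SO₂])²·(0.00584)) = 886
[SO₂]² = 3.46 ⇒ [SO₂] = 1.86 M

[SO₂] = 1.86 M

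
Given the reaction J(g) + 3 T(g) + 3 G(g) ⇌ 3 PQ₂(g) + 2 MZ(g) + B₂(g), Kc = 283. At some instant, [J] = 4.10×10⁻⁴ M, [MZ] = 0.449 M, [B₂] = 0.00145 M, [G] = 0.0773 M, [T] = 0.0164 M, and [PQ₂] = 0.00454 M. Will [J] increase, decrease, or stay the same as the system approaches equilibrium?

decrease

Qc = [PQ₂]³·[MZ]²·[B₂] / ([J]·[T]³·[G]³) = (0.00454)³·(0.449)²·(0.00145) / ((4.10×10⁻⁴)·(0.0164)³·(0.0773)³) = 32.7
Qc = 32.7 < Kc = 283: net forward reaction.
J is a reactant, so it decreases.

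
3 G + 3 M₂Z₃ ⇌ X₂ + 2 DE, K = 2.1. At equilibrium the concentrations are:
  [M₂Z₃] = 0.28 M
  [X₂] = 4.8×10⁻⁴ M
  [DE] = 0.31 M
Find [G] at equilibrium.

At equilibrium, K = [X₂]·[DE]² / ([G]³·[M₂Z₃]³) = 2.1.
(4.8×10⁻⁴)·(0.31)² / (([G])³·(0.28)³) = 2.1
[G]³ = 0.00100 ⇒ [G] = 0.10 M

[G] = 0.10 M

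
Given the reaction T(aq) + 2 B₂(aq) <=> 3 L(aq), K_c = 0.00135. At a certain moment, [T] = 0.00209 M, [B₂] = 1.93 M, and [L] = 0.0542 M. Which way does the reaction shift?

reverse (toward reactants)

Q_c = [L]³ / ([T]·[B₂]²) = (0.0542)³ / ((0.00209)·(1.93)²) = 0.0205
Q_c = 0.0205 > K_c = 0.00135, so the reverse reaction proceeds.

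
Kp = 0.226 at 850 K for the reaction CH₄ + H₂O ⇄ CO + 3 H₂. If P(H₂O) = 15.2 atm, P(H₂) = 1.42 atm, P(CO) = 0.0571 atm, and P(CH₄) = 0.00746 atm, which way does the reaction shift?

to the left

Qp = P(CO)·P(H₂)³ / (P(CH₄)·P(H₂O)) = (0.0571)·(1.42)³ / ((0.00746)·(15.2)) = 1.44
Qp = 1.44 > Kp = 0.226, so the reverse reaction proceeds.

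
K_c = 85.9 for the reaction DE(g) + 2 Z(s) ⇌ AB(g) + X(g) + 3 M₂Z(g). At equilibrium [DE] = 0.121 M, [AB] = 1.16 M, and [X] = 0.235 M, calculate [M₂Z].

[M₂Z] = 3.37 M

(Z is a pure solid — omitted from K_c.)
At equilibrium, K_c = [AB]·[X]·[M₂Z]³ / [DE] = 85.9.
(1.16)·(0.235)·([M₂Z])³ / (0.121) = 85.9
[M₂Z]³ = 38.1 ⇒ [M₂Z] = 3.37 M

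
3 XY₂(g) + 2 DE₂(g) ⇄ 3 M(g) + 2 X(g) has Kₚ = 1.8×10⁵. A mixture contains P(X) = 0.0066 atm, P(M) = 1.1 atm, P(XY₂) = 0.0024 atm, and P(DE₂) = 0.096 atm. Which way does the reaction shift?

Qₚ = P(M)³·P(X)² / (P(XY₂)³·P(DE₂)²) = (1.1)³·(0.0066)² / ((0.0024)³·(0.096)²) = 4.6×10⁵
Qₚ = 4.6×10⁵ > Kₚ = 1.8×10⁵, so the reverse reaction proceeds.

toward reactants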